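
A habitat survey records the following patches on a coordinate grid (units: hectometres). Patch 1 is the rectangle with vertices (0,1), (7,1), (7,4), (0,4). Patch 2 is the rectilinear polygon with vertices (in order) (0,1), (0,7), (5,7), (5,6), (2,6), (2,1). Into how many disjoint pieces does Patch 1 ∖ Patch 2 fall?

Patch 1 ∖ Patch 2 is a single connected region.

1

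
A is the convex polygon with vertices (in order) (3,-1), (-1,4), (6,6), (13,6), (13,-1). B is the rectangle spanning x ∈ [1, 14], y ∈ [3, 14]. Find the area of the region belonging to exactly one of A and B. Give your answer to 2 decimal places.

159.14

|A| = 81, |B| = 143, |A∩B| = 32.4286.
|A △ B| = |A| + |B| − 2·|A∩B| = 81 + 143 − 64.8571 = 159.14.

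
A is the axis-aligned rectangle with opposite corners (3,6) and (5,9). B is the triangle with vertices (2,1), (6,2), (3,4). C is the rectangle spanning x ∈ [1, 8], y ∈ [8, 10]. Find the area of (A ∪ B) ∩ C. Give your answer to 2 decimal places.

2.00

The region (A ∪ B) ∩ C is the polygon with vertices (3,9), (5,9), (5,8), (3,8).
By the shoelace formula its area is 2.00.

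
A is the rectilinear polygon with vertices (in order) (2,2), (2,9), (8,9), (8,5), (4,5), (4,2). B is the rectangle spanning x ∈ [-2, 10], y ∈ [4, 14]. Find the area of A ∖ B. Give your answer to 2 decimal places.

|A| = 30, |A∩B| = 26.
|A ∖ B| = |A| − |A∩B| = 30 − 26 = 4.00.

4.00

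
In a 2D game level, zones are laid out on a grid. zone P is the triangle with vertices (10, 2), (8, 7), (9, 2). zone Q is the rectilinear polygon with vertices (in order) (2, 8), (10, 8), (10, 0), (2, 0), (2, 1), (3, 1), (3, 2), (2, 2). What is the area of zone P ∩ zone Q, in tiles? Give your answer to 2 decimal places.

2.50

The intersection is the polygon with vertices (9,2), (8,7), (10,2).
By the shoelace formula its area is 2.50.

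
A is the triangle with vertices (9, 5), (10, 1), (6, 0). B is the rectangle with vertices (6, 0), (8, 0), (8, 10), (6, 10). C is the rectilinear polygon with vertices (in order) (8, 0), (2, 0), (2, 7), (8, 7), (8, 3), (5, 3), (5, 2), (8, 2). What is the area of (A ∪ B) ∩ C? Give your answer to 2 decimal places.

12.00

|A ∪ B| = 25.6667.
|(A ∪ B) ∩ C| = 12.00.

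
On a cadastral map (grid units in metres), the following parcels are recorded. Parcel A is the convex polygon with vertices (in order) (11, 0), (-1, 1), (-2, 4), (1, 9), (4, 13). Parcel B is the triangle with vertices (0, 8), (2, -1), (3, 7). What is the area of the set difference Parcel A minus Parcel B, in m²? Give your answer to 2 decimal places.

|Parcel A| = 89.5, |Parcel A∩Parcel B| = 11.8888.
|Parcel A ∖ Parcel B| = |Parcel A| − |Parcel A∩Parcel B| = 89.5 − 11.8888 = 77.61.

77.61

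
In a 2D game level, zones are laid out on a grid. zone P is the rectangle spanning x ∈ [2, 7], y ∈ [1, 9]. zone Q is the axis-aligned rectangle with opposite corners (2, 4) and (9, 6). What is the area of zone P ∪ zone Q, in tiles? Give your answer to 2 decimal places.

By inclusion–exclusion:
Individual areas: |zone P| = 40, |zone Q| = 14.
|zone P∩zone Q|: x∈[2,7], y∈[4,6] → 5·2 = 10.
|zone P ∪ zone Q| = 54 − 10 = 44.00.

44.00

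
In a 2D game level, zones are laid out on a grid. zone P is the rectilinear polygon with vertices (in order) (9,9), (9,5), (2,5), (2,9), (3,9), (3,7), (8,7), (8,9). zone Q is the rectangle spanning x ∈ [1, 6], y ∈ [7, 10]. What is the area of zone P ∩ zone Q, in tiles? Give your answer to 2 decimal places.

2.00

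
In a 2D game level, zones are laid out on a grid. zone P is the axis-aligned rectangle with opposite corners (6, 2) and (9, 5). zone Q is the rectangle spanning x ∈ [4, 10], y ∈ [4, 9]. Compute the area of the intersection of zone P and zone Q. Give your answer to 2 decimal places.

3.00

|zone P∩zone Q|: x∈[6,9], y∈[4,5] → 3·1 = 3.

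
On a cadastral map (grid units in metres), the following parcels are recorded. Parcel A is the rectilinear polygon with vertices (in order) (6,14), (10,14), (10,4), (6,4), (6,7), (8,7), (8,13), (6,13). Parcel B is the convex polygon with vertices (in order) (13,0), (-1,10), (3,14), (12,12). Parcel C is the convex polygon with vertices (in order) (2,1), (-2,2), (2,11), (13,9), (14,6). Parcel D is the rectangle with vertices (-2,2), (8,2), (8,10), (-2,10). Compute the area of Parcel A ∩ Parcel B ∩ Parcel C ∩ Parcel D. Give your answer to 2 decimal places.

5.30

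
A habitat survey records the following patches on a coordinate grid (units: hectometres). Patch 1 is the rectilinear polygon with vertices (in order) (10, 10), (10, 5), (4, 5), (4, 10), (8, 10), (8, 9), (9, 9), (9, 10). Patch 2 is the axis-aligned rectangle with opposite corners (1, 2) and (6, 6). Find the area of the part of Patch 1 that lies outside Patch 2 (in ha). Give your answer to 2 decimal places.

27.00

|Patch 1| = 29, |Patch 1∩Patch 2| = 2.
|Patch 1 ∖ Patch 2| = |Patch 1| − |Patch 1∩Patch 2| = 29 − 2 = 27.00.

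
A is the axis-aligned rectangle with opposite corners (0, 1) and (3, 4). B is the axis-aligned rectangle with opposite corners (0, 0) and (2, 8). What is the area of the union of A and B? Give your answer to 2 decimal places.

By inclusion–exclusion:
Individual areas: |A| = 9, |B| = 16.
|A∩B|: x∈[0,2], y∈[1,4] → 2·3 = 6.
|A ∪ B| = 25 − 6 = 19.00.

19.00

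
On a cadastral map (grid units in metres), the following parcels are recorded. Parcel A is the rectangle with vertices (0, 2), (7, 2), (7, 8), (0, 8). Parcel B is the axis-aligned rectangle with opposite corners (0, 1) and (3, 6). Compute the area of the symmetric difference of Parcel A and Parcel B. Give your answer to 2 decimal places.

33.00

|Parcel A∩Parcel B|: x∈[0,3], y∈[2,6] → 3·4 = 12.
|Parcel A △ Parcel B| = |Parcel A| + |Parcel B| − 2·|Parcel A∩Parcel B| = 42 + 15 − 24 = 33.00.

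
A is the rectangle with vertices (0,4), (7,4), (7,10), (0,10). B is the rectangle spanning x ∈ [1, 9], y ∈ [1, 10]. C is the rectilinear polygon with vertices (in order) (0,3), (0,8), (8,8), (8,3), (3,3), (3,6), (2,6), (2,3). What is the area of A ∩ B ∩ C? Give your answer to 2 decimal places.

22.00

The intersection is the polygon with vertices (3,4), (3,6), (2,6), (2,4), (1,4), (1,8), (7,8), (7,4).
By the shoelace formula its area is 22.00.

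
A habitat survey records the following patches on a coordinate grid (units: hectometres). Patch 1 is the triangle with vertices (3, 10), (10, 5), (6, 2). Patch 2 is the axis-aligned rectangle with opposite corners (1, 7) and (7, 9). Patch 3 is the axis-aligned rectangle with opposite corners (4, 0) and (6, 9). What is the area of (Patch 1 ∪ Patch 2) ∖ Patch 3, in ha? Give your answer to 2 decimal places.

19.73

|Patch 1 ∪ Patch 2| = 28.4143.
|(Patch 1 ∪ Patch 2) ∩ Patch 3| = 8.6875.
|(Patch 1 ∪ Patch 2) ∖ Patch 3| = 28.4143 − 8.6875 = 19.73.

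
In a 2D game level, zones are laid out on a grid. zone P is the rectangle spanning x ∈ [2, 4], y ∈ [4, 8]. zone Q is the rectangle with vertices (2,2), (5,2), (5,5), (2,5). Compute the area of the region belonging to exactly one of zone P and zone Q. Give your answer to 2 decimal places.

13.00

|zone P∩zone Q|: x∈[2,4], y∈[4,5] → 2·1 = 2.
|zone P △ zone Q| = |zone P| + |zone Q| − 2·|zone P∩zone Q| = 8 + 9 − 4 = 13.00.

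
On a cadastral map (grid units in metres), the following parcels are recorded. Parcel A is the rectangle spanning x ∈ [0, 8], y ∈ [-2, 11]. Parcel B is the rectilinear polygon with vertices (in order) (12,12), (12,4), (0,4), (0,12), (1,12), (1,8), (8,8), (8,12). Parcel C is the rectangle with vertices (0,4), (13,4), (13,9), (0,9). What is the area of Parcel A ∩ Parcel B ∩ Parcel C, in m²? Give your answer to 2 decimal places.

33.00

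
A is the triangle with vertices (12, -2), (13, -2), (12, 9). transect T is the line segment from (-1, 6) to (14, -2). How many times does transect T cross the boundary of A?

The segment meets the boundary at (12.949,-1.439), (12,-0.933).

2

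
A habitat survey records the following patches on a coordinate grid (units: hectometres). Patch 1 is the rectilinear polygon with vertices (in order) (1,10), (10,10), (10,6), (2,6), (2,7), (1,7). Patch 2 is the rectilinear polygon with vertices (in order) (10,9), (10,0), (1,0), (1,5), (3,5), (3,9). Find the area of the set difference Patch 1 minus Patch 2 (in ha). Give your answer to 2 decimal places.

14.00

|Patch 1| = 35, |Patch 1∩Patch 2| = 21.
|Patch 1 ∖ Patch 2| = |Patch 1| − |Patch 1∩Patch 2| = 35 − 21 = 14.00.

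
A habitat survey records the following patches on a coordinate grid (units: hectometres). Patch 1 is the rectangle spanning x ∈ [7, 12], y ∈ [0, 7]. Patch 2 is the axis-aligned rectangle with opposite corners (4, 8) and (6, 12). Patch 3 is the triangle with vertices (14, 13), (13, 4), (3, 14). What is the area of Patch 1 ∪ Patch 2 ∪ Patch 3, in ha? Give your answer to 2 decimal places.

By inclusion–exclusion:
Individual areas: |Patch 1| = 35, |Patch 2| = 8, |Patch 3| = 50.
|Patch 1∩Patch 2| = 0 (no overlap).
|Patch 1∩Patch 3| = 2.
|Patch 2∩Patch 3| = 0.5.
|Patch 1∩Patch 2∩Patch 3| = 0.
|Patch 1 ∪ Patch 2 ∪ Patch 3| = 93 − 2.5 + 0 = 90.50.

90.50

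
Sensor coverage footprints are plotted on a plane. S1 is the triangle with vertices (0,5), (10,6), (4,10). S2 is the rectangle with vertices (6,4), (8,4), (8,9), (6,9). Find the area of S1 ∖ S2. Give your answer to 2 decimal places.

18.40

|S1| = 23, |S1∩S2| = 4.6.
|S1 ∖ S2| = |S1| − |S1∩S2| = 23 − 4.6 = 18.40.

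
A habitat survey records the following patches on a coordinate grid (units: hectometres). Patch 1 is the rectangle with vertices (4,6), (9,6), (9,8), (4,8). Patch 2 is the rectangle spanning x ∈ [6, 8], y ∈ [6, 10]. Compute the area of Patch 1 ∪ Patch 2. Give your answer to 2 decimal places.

14.00

By inclusion–exclusion:
Individual areas: |Patch 1| = 10, |Patch 2| = 8.
|Patch 1∩Patch 2|: x∈[6,8], y∈[6,8] → 2·2 = 4.
|Patch 1 ∪ Patch 2| = 18 − 4 = 14.00.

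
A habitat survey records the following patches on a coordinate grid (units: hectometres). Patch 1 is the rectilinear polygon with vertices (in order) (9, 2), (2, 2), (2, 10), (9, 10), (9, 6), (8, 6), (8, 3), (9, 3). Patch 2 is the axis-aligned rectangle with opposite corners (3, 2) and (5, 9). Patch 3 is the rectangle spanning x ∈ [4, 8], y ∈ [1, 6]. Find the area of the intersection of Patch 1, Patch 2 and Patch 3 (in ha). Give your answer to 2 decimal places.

The intersection is the polygon with vertices (5,2), (4,2), (4,6), (5,6).
By the shoelace formula its area is 4.00.

4.00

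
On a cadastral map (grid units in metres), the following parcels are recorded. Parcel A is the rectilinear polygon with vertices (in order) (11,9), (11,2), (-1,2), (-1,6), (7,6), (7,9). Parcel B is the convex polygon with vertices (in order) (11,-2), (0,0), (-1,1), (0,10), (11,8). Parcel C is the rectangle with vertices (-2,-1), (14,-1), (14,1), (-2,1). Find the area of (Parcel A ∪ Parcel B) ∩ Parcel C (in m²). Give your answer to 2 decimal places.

The region (Parcel A ∪ Parcel B) ∩ Parcel C is the polygon with vertices (11,-1), (5.5,-1), (0,0), (-1,1), (11,1).
By the shoelace formula its area is 19.75.

19.75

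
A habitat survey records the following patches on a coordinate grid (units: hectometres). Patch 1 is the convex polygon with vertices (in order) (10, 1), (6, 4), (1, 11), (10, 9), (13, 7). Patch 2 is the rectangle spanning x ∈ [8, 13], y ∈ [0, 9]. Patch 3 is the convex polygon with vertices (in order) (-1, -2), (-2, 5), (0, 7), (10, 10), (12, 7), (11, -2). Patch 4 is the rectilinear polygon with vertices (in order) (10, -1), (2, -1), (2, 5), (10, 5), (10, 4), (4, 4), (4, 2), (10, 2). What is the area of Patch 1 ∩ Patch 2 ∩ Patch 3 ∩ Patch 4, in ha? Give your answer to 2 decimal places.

2.67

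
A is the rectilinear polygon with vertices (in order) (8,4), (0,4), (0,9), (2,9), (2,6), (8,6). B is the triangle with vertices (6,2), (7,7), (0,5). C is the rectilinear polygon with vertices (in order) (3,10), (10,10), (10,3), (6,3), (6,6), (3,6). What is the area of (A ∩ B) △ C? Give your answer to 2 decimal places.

|A ∩ B| = 10.45.
|(A ∩ B) ∩ C| = 1.2.
|(A ∩ B) △ C| = 10.45 + 40 − 2.4 = 48.05.

48.05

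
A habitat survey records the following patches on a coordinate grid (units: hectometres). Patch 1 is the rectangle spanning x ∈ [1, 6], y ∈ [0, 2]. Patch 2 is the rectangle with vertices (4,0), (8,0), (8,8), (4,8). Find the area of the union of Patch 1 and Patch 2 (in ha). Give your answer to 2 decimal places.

By inclusion–exclusion:
Individual areas: |Patch 1| = 10, |Patch 2| = 32.
|Patch 1∩Patch 2|: x∈[4,6], y∈[0,2] → 2·2 = 4.
|Patch 1 ∪ Patch 2| = 42 − 4 = 38.00.

38.00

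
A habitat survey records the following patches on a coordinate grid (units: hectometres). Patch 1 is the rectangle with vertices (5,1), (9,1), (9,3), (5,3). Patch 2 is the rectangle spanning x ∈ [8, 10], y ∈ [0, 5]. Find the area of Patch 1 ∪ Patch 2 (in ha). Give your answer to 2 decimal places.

By inclusion–exclusion:
Individual areas: |Patch 1| = 8, |Patch 2| = 10.
|Patch 1∩Patch 2|: x∈[8,9], y∈[1,3] → 1·2 = 2.
|Patch 1 ∪ Patch 2| = 18 − 2 = 16.00.

16.00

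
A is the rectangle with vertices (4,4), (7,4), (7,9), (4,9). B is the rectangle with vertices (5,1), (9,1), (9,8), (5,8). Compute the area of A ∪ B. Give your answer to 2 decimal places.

By inclusion–exclusion:
Individual areas: |A| = 15, |B| = 28.
|A∩B|: x∈[5,7], y∈[4,8] → 2·4 = 8.
|A ∪ B| = 43 − 8 = 35.00.

35.00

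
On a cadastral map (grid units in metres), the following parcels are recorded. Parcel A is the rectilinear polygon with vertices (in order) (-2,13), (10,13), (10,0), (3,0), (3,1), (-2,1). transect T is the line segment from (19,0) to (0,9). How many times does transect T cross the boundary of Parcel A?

1

The segment meets the boundary at (10,4.263).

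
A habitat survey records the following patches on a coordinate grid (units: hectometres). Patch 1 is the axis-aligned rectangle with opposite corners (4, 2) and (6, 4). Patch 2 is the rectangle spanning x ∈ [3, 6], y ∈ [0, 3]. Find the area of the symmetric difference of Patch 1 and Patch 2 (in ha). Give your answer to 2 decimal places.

|Patch 1∩Patch 2|: x∈[4,6], y∈[2,3] → 2·1 = 2.
|Patch 1 △ Patch 2| = |Patch 1| + |Patch 2| − 2·|Patch 1∩Patch 2| = 4 + 9 − 4 = 9.00.

9.00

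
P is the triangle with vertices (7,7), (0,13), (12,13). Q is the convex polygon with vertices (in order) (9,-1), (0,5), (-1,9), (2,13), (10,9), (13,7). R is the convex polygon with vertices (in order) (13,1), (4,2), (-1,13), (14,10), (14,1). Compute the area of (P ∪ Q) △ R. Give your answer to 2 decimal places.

63.32

|P ∪ Q| = 126.6905.
|(P ∪ Q) ∩ R| = 91.9369.
|(P ∪ Q) △ R| = 126.6905 + 120.5 − 183.8737 = 63.32.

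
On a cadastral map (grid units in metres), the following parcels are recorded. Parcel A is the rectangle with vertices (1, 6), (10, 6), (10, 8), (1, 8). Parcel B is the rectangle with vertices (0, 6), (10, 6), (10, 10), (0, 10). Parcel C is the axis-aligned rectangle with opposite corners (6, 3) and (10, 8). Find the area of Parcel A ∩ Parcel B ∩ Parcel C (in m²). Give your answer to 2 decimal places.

8.00

The intersection is the polygon with vertices (6,6), (6,8), (10,8), (10,6).
By the shoelace formula its area is 8.00.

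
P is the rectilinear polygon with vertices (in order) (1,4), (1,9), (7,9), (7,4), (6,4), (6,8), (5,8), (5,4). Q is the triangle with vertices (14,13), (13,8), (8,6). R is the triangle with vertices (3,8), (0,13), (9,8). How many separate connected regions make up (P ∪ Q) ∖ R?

3

(P ∪ Q) ∖ R splits into 3 disjoint pieces (area 17.7, area 4, area 11.5).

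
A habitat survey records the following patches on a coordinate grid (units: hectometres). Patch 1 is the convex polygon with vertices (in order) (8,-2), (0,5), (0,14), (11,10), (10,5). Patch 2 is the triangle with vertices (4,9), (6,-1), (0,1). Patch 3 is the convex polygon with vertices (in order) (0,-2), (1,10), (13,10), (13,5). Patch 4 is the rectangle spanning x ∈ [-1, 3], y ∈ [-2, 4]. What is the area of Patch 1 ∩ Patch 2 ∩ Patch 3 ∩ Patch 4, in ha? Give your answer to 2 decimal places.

The intersection is the polygon with vertices (1.391,3.783), (1.5,4), (3,4), (3,2.375).
By the shoelace formula its area is 1.47.

1.47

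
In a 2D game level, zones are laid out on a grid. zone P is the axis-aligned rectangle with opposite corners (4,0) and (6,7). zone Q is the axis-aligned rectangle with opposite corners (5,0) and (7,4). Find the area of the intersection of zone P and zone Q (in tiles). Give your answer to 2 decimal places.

4.00

|zone P∩zone Q|: x∈[5,6], y∈[0,4] → 1·4 = 4.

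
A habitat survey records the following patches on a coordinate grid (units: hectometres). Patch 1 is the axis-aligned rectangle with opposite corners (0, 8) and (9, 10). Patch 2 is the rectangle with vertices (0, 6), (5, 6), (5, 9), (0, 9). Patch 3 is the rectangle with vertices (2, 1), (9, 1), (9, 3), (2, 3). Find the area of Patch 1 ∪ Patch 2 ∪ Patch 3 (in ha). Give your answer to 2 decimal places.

By inclusion–exclusion:
Individual areas: |Patch 1| = 18, |Patch 2| = 15, |Patch 3| = 14.
|Patch 1∩Patch 2|: x∈[0,5], y∈[8,9] → 5·1 = 5.
|Patch 1∩Patch 3| = 0 (no overlap).
|Patch 2∩Patch 3| = 0 (no overlap).
|Patch 1∩Patch 2∩Patch 3| = 0.
|Patch 1 ∪ Patch 2 ∪ Patch 3| = 47 − 5 + 0 = 42.00.

42.00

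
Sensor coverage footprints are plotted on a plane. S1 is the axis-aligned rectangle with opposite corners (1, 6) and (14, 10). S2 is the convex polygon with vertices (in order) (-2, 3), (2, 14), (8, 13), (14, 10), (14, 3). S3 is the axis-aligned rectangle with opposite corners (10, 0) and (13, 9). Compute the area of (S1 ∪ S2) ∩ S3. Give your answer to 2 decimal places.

The region (S1 ∪ S2) ∩ S3 is the polygon with vertices (10,3), (10,9), (13,9), (13,3).
By the shoelace formula its area is 18.00.

18.00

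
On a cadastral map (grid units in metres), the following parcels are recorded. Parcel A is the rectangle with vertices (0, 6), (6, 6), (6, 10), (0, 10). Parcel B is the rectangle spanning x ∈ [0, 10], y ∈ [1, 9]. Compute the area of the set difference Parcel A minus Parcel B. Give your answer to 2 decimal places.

6.00

|Parcel A∩Parcel B|: x∈[0,6], y∈[6,9] → 6·3 = 18.
|Parcel A| = 24.
|Parcel A ∖ Parcel B| = |Parcel A| − |Parcel A∩Parcel B| = 24 − 18 = 6.00.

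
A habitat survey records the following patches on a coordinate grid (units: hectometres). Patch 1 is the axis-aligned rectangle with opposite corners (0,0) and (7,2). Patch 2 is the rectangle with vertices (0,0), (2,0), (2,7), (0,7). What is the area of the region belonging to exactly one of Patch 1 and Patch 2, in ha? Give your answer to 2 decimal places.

|Patch 1∩Patch 2|: x∈[0,2], y∈[0,2] → 2·2 = 4.
|Patch 1 △ Patch 2| = |Patch 1| + |Patch 2| − 2·|Patch 1∩Patch 2| = 14 + 14 − 8 = 20.00.

20.00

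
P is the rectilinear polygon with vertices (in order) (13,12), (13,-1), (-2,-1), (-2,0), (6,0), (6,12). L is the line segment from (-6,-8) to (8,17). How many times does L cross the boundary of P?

The segment meets the boundary at (-1.52,0), (-2,-0.857).

2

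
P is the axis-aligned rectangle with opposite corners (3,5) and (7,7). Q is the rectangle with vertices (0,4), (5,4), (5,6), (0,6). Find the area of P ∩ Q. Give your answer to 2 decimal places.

2.00

|P∩Q|: x∈[3,5], y∈[5,6] → 2·1 = 2.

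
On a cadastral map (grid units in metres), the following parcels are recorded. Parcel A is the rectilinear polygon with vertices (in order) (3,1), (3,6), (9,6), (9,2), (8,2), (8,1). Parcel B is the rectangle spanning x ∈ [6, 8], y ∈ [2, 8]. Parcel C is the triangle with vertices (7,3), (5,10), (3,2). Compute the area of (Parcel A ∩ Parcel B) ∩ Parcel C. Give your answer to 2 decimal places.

The region (Parcel A ∩ Parcel B) ∩ Parcel C is the polygon with vertices (6,6), (6.143,6), (7,3), (6,2.75).
By the shoelace formula its area is 1.84.

1.84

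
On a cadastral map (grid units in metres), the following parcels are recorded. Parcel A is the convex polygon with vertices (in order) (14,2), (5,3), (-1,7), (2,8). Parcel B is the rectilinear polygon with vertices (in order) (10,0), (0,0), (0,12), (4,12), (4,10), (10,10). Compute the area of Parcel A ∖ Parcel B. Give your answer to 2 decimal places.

3.61

|Parcel A| = 30, |Parcel A∩Parcel B| = 26.3889.
|Parcel A ∖ Parcel B| = |Parcel A| − |Parcel A∩Parcel B| = 30 − 26.3889 = 3.61.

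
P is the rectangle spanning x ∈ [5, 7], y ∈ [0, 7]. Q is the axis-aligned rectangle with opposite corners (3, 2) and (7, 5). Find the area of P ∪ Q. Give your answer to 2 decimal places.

By inclusion–exclusion:
Individual areas: |P| = 14, |Q| = 12.
|P∩Q|: x∈[5,7], y∈[2,5] → 2·3 = 6.
|P ∪ Q| = 26 − 6 = 20.00.

20.00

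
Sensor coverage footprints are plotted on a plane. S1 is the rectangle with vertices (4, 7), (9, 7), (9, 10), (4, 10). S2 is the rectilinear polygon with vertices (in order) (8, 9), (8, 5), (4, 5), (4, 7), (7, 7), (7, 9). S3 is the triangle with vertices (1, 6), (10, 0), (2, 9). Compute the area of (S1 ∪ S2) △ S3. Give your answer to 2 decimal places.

36.78

|S1 ∪ S2| = 23.
|(S1 ∪ S2) ∩ S3| = 1.3611.
|(S1 ∪ S2) △ S3| = 23 + 16.5 − 2.7222 = 36.78.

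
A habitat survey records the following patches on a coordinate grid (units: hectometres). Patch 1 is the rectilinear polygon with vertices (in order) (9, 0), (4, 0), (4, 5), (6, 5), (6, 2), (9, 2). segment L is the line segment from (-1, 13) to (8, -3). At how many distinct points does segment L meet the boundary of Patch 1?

2

The segment meets the boundary at (6.312,0), (4,4.111).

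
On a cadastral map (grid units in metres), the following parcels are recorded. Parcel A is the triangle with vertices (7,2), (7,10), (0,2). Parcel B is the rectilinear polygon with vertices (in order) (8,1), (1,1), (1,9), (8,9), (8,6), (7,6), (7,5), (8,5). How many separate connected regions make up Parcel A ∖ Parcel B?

2

Parcel A ∖ Parcel B splits into 2 disjoint pieces (area 0.4375, area 0.5714).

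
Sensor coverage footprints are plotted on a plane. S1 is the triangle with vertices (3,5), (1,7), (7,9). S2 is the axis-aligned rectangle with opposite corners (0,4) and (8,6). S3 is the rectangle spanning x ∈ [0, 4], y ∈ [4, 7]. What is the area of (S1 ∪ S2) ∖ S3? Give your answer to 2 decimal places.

|S1 ∪ S2| = 23.
|(S1 ∪ S2) ∩ S3| = 10.5.
|(S1 ∪ S2) ∖ S3| = 23 − 10.5 = 12.50.

12.50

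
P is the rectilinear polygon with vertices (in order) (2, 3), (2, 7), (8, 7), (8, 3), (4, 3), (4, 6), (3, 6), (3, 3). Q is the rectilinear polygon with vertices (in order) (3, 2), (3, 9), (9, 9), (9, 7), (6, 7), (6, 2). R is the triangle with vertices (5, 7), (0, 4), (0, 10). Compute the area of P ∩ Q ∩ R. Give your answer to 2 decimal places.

1.17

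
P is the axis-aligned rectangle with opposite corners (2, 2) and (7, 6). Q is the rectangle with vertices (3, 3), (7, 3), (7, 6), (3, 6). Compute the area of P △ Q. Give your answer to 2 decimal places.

8.00

|P∩Q|: x∈[3,7], y∈[3,6] → 4·3 = 12.
|P △ Q| = |P| + |Q| − 2·|P∩Q| = 20 + 12 − 24 = 8.00.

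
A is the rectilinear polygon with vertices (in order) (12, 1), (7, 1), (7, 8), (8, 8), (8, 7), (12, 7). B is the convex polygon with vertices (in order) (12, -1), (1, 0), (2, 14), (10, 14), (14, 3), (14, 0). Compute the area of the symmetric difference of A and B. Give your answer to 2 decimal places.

128.50

|A| = 31, |B| = 159.5, |A∩B| = 31.
|A △ B| = |A| + |B| − 2·|A∩B| = 31 + 159.5 − 62 = 128.50.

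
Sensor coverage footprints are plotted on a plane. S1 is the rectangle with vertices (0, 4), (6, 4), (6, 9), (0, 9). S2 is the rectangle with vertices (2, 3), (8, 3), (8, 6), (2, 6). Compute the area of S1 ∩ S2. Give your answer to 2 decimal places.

8.00

|S1∩S2|: x∈[2,6], y∈[4,6] → 4·2 = 8.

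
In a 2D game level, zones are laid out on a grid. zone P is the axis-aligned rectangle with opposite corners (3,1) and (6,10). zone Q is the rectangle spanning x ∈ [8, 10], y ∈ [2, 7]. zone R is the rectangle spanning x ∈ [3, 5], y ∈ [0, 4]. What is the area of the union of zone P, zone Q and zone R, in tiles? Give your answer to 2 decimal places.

By inclusion–exclusion:
Individual areas: |zone P| = 27, |zone Q| = 10, |zone R| = 8.
|zone P∩zone Q| = 0 (no overlap).
|zone P∩zone R|: x∈[3,5], y∈[1,4] → 2·3 = 6.
|zone Q∩zone R| = 0 (no overlap).
|zone P∩zone Q∩zone R| = 0.
|zone P ∪ zone Q ∪ zone R| = 45 − 6 + 0 = 39.00.

39.00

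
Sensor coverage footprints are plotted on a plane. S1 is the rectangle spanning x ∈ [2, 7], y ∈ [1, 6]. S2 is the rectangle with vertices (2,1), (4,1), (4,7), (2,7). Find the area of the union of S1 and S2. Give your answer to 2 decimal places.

27.00

By inclusion–exclusion:
Individual areas: |S1| = 25, |S2| = 12.
|S1∩S2|: x∈[2,4], y∈[1,6] → 2·5 = 10.
|S1 ∪ S2| = 37 − 10 = 27.00.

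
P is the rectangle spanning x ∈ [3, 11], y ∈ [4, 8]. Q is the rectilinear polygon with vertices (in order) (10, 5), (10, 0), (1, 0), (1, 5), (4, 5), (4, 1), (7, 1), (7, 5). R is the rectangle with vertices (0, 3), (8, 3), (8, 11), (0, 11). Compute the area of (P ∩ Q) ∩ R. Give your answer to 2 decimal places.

|P ∩ Q| = 4.
|(P ∩ Q) ∩ R| = 2.00.

2.00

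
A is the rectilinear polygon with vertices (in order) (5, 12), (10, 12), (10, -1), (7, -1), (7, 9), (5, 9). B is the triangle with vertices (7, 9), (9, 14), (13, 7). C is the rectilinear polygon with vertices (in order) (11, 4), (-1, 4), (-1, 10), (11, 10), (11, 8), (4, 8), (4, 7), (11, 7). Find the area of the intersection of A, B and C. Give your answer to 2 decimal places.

The intersection is the polygon with vertices (10,8), (7,9), (7.4,10), (10,10).
By the shoelace formula its area is 4.30.

4.30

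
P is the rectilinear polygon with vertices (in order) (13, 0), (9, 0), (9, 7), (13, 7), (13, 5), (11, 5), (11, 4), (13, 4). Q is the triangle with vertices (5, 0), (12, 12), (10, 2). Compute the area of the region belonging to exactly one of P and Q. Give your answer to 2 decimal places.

|P| = 26, |Q| = 23, |P∩Q| = 7.694.
|P △ Q| = |P| + |Q| − 2·|P∩Q| = 26 + 23 − 15.3881 = 33.61.

33.61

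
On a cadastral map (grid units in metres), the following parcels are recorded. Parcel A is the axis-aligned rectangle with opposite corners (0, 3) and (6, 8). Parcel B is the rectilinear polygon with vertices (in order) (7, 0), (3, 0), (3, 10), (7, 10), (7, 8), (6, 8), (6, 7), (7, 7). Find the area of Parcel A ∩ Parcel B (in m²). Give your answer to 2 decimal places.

15.00

The intersection is the polygon with vertices (6,3), (3,3), (3,8), (6,8), (6,7).
By the shoelace formula its area is 15.00.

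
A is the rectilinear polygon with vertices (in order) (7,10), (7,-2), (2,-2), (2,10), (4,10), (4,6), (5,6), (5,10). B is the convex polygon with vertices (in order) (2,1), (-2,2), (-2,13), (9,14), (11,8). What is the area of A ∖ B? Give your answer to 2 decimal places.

|A| = 56, |A∩B| = 31.2778.
|A ∖ B| = |A| − |A∩B| = 56 − 31.2778 = 24.72.

24.72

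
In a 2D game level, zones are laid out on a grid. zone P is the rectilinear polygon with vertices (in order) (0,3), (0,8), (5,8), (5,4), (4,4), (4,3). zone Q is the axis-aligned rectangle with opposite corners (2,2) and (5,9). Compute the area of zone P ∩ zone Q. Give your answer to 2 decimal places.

14.00

The intersection is the polygon with vertices (5,8), (5,4), (4,4), (4,3), (2,3), (2,8).
By the shoelace formula its area is 14.00.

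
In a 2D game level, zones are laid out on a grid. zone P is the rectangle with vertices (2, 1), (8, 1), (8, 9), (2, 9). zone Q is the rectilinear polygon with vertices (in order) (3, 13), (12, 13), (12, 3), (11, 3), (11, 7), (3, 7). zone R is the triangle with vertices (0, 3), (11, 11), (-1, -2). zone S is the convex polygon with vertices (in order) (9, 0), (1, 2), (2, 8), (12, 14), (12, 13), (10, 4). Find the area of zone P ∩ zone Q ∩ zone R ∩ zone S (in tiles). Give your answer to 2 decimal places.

2.01

The intersection is the polygon with vertices (7.308,7), (5.5,7), (8,8.818), (8,7.75).
By the shoelace formula its area is 2.01.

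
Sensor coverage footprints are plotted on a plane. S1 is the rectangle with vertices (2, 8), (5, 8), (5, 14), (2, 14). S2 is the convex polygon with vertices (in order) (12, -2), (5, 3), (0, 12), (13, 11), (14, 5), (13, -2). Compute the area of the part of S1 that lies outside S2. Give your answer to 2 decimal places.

|S1| = 18, |S1∩S2| = 11.1479.
|S1 ∖ S2| = |S1| − |S1∩S2| = 18 − 11.1479 = 6.85.

6.85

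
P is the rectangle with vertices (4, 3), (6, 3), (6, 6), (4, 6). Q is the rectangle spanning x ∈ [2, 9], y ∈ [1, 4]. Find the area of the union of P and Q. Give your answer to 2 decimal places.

By inclusion–exclusion:
Individual areas: |P| = 6, |Q| = 21.
|P∩Q|: x∈[4,6], y∈[3,4] → 2·1 = 2.
|P ∪ Q| = 27 − 2 = 25.00.

25.00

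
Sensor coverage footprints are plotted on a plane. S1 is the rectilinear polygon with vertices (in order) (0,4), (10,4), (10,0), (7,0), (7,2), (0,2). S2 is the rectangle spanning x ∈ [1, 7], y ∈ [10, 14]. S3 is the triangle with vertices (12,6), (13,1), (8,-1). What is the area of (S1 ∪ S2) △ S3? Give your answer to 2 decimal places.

|S1 ∪ S2| = 50.
|(S1 ∪ S2) ∩ S3| = 1.7857.
|(S1 ∪ S2) △ S3| = 50 + 13.5 − 3.5714 = 59.93.

59.93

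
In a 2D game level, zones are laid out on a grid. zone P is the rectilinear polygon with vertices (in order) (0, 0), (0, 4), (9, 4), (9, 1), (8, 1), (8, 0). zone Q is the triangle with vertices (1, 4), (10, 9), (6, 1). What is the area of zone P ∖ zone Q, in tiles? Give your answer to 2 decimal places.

|zone P| = 35, |zone P∩zone Q| = 9.75.
|zone P ∖ zone Q| = |zone P| − |zone P∩zone Q| = 35 − 9.75 = 25.25.

25.25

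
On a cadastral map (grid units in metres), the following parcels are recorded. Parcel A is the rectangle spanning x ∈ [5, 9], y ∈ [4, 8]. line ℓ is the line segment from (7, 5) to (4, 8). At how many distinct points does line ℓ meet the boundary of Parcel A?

1

The segment meets the boundary at (5,7).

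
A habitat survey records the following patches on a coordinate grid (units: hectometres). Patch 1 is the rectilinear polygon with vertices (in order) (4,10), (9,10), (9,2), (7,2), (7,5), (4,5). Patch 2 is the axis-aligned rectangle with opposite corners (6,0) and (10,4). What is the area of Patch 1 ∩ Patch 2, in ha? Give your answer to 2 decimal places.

The intersection is the polygon with vertices (9,2), (7,2), (7,4), (9,4).
By the shoelace formula its area is 4.00.

4.00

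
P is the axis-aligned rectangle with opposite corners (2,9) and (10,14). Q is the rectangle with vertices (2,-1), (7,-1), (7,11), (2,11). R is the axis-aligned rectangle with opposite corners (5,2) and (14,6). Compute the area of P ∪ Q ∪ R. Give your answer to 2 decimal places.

118.00

By inclusion–exclusion:
Individual areas: |P| = 40, |Q| = 60, |R| = 36.
|P∩Q|: x∈[2,7], y∈[9,11] → 5·2 = 10.
|P∩R| = 0 (no overlap).
|Q∩R|: x∈[5,7], y∈[2,6] → 2·4 = 8.
|P∩Q∩R| = 0.
|P ∪ Q ∪ R| = 136 − 18 + 0 = 118.00.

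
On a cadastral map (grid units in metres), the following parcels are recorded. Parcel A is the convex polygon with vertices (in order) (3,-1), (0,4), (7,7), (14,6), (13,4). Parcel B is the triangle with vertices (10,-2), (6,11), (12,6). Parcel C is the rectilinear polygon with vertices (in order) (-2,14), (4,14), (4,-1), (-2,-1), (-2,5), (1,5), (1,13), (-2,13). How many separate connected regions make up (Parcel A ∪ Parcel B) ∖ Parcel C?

1

(Parcel A ∪ Parcel B) ∖ Parcel C is a single connected region.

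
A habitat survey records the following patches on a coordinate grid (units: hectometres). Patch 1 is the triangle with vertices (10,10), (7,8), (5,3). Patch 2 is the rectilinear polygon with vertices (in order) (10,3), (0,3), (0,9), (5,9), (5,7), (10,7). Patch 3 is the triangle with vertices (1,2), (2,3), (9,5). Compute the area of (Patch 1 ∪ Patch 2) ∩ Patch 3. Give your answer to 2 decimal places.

1.67

The region (Patch 1 ∪ Patch 2) ∩ Patch 3 is the polygon with vertices (2,3), (9,5), (3.667,3).
By the shoelace formula its area is 1.67.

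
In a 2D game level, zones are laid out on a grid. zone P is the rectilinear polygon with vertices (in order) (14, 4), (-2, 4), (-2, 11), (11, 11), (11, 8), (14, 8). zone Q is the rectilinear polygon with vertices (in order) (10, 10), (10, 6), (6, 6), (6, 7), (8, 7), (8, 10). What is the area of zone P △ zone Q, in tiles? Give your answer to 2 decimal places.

|zone P| = 103, |zone Q| = 10, |zone P∩zone Q| = 10.
|zone P △ zone Q| = |zone P| + |zone Q| − 2·|zone P∩zone Q| = 103 + 10 − 20 = 93.00.

93.00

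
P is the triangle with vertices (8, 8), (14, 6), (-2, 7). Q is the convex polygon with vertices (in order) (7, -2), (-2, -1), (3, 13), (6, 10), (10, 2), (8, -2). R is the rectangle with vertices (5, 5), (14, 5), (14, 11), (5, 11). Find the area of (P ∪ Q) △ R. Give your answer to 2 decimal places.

|P ∪ Q| = 110.4639.
|(P ∪ Q) ∩ R| = 17.5411.
|(P ∪ Q) △ R| = 110.4639 + 54 − 35.0822 = 129.38.

129.38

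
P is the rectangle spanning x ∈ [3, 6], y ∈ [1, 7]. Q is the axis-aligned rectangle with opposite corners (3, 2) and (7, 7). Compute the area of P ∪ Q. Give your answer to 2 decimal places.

By inclusion–exclusion:
Individual areas: |P| = 18, |Q| = 20.
|P∩Q|: x∈[3,6], y∈[2,7] → 3·5 = 15.
|P ∪ Q| = 38 − 15 = 23.00.

23.00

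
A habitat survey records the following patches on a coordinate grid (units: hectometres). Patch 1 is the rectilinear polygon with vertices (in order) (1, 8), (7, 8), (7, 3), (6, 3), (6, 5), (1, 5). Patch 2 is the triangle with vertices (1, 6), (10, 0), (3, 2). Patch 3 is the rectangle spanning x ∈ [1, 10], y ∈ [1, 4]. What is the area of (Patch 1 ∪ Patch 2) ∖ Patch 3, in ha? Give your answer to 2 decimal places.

|Patch 1 ∪ Patch 2| = 31.5.
|(Patch 1 ∪ Patch 2) ∩ Patch 3| = 10.
|(Patch 1 ∪ Patch 2) ∖ Patch 3| = 31.5 − 10 = 21.50.

21.50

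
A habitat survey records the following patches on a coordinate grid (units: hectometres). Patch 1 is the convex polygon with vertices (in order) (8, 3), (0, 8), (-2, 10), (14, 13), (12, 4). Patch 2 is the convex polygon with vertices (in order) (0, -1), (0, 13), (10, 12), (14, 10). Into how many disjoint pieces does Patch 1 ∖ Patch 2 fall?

3

Patch 1 ∖ Patch 2 splits into 3 disjoint pieces (area 17.9204, area 2.375, area 5.7087).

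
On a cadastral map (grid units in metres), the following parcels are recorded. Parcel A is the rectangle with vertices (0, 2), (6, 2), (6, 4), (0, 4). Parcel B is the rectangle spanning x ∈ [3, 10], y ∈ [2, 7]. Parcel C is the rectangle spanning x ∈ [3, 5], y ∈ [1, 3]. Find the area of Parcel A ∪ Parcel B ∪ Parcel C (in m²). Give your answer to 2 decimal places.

By inclusion–exclusion:
Individual areas: |Parcel A| = 12, |Parcel B| = 35, |Parcel C| = 4.
|Parcel A∩Parcel B|: x∈[3,6], y∈[2,4] → 3·2 = 6.
|Parcel A∩Parcel C|: x∈[3,5], y∈[2,3] → 2·1 = 2.
|Parcel B∩Parcel C|: x∈[3,5], y∈[2,3] → 2·1 = 2.
|Parcel A∩Parcel B∩Parcel C| = 2.
|Parcel A ∪ Parcel B ∪ Parcel C| = 51 − 10 + 2 = 43.00.

43.00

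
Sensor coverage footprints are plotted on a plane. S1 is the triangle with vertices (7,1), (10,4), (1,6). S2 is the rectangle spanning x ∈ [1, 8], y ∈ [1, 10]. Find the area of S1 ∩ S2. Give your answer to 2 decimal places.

The intersection is the polygon with vertices (7,1), (1,6), (8,4.444), (8,2).
By the shoelace formula its area is 14.06.

14.06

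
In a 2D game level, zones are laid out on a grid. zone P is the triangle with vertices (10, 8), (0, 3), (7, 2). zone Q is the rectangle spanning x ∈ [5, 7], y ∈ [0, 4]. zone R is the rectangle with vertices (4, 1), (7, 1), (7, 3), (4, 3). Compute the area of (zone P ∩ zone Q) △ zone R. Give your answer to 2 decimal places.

6.29

|zone P ∩ zone Q| = 3.7143.
|(zone P ∩ zone Q) ∩ zone R| = 1.7143.
|(zone P ∩ zone Q) △ zone R| = 3.7143 + 6 − 3.4286 = 6.29.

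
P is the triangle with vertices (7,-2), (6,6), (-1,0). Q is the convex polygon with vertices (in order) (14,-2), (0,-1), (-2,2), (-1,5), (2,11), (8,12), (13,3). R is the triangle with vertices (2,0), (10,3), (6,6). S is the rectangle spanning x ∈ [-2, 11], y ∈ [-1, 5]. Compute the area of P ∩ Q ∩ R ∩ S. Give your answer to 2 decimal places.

9.81

The intersection is the polygon with vertices (2,0), (5.333,5), (6.125,5), (6.537,1.702).
By the shoelace formula its area is 9.81.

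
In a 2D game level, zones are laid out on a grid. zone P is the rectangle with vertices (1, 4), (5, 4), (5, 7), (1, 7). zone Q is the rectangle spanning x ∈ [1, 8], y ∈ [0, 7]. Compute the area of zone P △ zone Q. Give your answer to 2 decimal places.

37.00

|zone P∩zone Q|: x∈[1,5], y∈[4,7] → 4·3 = 12.
|zone P △ zone Q| = |zone P| + |zone Q| − 2·|zone P∩zone Q| = 12 + 49 − 24 = 37.00.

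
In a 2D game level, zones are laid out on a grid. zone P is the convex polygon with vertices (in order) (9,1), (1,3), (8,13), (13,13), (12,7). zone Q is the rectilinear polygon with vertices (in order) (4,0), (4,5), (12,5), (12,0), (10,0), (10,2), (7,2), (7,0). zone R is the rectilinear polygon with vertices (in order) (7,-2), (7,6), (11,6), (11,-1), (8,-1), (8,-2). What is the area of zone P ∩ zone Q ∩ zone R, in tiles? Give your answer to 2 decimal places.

9.75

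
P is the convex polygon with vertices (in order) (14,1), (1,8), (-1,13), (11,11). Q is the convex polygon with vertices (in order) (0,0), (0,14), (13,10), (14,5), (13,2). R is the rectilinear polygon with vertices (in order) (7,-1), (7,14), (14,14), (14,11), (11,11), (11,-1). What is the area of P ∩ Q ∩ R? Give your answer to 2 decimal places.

30.04

The intersection is the polygon with vertices (8.273,11.454), (11,10.615), (11,2.615), (7,4.769), (7,11.667).
By the shoelace formula its area is 30.04.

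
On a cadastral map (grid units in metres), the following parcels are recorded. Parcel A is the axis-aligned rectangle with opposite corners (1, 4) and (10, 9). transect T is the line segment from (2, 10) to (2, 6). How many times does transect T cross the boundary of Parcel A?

The segment meets the boundary at (2,9).

1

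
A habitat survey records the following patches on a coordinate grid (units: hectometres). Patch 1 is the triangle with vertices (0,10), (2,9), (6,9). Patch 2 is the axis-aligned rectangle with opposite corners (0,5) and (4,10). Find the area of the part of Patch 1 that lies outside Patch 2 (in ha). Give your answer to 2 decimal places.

0.33

|Patch 1| = 2, |Patch 1∩Patch 2| = 1.6667.
|Patch 1 ∖ Patch 2| = |Patch 1| − |Patch 1∩Patch 2| = 2 − 1.6667 = 0.33.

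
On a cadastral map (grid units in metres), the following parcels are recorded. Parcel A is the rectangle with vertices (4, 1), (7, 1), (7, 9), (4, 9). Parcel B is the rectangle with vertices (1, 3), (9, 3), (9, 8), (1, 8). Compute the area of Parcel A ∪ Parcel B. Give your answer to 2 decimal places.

By inclusion–exclusion:
Individual areas: |Parcel A| = 24, |Parcel B| = 40.
|Parcel A∩Parcel B|: x∈[4,7], y∈[3,8] → 3·5 = 15.
|Parcel A ∪ Parcel B| = 64 − 15 = 49.00.

49.00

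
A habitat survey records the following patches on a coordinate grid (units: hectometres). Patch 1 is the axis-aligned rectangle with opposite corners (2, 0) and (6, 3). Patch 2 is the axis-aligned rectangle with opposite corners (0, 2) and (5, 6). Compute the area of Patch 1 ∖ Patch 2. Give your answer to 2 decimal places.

|Patch 1∩Patch 2|: x∈[2,5], y∈[2,3] → 3·1 = 3.
|Patch 1| = 12.
|Patch 1 ∖ Patch 2| = |Patch 1| − |Patch 1∩Patch 2| = 12 − 3 = 9.00.

9.00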